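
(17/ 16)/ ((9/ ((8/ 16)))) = 17/ 288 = 0.06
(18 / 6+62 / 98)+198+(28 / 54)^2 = 7212124 / 35721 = 201.90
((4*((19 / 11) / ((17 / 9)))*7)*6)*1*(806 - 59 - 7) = 21258720 / 187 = 113682.99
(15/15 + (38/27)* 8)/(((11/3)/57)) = 6289/33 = 190.58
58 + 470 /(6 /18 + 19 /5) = 5323 /31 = 171.71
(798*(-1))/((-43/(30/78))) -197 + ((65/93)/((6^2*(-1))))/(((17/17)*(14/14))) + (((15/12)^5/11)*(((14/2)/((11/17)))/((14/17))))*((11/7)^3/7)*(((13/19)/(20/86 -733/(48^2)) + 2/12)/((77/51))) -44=-1267971314458920028661/5189023650646757376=-244.36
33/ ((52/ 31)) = 1023/ 52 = 19.67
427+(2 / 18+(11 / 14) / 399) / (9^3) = 5216482409 / 12216582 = 427.00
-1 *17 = -17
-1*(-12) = 12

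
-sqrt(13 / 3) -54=-54 -sqrt(39) / 3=-56.08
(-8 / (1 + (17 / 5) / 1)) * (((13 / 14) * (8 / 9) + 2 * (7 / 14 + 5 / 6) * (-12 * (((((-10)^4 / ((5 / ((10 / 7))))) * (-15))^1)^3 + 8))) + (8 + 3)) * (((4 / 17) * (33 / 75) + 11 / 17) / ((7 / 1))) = -902015999999912563028 / 1836765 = -491089497023251.51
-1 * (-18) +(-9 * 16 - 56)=-182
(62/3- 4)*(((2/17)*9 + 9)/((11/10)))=28500/187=152.41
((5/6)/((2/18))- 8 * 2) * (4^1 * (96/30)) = -544/5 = -108.80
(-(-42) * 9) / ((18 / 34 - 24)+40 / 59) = -379134 / 22861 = -16.58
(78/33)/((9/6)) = 52/33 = 1.58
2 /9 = 0.22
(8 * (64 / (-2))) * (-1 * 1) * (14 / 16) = 224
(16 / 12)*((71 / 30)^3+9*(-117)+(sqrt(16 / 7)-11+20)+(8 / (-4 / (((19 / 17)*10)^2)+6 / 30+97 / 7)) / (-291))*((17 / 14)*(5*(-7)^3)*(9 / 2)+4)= 89621274519899837449 / 6961592709000-149876*sqrt(7) / 21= 12854791.32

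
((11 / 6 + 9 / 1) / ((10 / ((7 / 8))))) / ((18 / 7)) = 637 / 1728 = 0.37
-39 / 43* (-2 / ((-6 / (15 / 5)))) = -39 / 43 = -0.91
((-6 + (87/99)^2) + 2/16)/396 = -0.01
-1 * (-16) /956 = 4 /239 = 0.02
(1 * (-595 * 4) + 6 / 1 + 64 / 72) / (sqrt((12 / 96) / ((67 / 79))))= -42716 * sqrt(10586) / 711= -6181.40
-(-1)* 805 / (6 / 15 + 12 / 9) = 12075 / 26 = 464.42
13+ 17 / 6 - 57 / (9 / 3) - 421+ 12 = -412.17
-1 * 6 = -6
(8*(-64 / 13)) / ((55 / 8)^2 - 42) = -32768 / 4381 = -7.48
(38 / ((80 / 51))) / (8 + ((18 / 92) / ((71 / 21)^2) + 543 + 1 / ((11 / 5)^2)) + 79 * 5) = 13594200807 / 530986805500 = 0.03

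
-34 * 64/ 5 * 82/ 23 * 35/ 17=-3194.43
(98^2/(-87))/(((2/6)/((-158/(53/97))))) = 147190904/1537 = 95765.06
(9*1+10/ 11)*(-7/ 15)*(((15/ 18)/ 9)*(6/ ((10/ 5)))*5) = -3815/ 594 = -6.42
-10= -10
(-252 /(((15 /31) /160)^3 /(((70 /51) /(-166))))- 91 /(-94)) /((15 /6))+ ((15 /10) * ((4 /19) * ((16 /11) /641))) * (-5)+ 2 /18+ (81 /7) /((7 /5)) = 590322678199172449799 /19590150891465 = 30133646.31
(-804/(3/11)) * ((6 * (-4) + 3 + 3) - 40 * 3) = 406824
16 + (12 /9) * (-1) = 44 /3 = 14.67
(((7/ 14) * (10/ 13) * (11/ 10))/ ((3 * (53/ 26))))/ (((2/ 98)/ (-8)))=-4312/ 159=-27.12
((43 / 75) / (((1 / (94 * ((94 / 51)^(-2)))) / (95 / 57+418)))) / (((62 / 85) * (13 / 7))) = 1861825567 / 378820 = 4914.80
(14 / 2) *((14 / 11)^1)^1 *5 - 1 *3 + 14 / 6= 43.88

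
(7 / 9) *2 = 14 / 9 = 1.56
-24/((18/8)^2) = -128/27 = -4.74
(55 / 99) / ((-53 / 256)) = -1280 / 477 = -2.68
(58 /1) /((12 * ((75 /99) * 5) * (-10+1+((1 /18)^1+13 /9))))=-319 /1875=-0.17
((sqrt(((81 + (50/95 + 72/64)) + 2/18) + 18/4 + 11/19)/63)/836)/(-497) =-sqrt(4566346)/5968127088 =-0.00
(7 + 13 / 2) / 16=27 / 32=0.84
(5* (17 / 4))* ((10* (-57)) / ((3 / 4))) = -16150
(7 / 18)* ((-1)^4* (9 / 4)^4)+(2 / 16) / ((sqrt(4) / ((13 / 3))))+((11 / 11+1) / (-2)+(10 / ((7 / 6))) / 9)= 36521 / 3584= 10.19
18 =18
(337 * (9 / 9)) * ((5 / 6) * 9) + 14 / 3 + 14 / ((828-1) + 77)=3433639 / 1356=2532.18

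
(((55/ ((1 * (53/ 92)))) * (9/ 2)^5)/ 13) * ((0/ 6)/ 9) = 0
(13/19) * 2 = 26/19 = 1.37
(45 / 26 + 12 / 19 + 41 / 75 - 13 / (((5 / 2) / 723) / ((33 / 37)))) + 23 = -4561157567 / 1370850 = -3327.25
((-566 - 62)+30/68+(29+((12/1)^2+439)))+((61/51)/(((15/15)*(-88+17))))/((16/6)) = -8841/568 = -15.57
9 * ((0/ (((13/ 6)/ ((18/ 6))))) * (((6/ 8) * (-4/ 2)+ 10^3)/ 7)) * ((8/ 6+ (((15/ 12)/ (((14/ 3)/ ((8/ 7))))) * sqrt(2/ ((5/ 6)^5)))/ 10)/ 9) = 0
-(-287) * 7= 2009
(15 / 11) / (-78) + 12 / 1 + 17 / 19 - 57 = -239763 / 5434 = -44.12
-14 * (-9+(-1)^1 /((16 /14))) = 553 /4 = 138.25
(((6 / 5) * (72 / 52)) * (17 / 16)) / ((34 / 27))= 729 / 520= 1.40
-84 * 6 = -504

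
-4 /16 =-1 /4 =-0.25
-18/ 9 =-2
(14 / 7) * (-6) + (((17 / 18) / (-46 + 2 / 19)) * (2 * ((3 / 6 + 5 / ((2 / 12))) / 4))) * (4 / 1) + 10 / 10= -192359 / 15696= -12.26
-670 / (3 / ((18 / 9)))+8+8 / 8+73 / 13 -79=-19931 / 39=-511.05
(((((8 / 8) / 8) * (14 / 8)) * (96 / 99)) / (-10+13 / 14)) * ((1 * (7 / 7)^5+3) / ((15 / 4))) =-1568 / 62865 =-0.02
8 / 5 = 1.60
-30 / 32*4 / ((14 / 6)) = -45 / 28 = -1.61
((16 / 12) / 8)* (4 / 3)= 2 / 9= 0.22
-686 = -686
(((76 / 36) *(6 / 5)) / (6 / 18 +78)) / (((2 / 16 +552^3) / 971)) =295184 / 1581048116375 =0.00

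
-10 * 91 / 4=-455 / 2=-227.50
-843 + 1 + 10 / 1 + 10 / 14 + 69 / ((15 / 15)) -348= -7772 / 7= -1110.29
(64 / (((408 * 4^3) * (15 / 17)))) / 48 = 1 / 17280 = 0.00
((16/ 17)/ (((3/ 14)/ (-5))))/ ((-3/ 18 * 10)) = 224/ 17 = 13.18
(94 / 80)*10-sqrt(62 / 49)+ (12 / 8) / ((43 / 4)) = 2045 / 172-sqrt(62) / 7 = 10.76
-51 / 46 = -1.11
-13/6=-2.17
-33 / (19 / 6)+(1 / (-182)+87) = 264791 / 3458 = 76.57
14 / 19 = 0.74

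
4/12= 0.33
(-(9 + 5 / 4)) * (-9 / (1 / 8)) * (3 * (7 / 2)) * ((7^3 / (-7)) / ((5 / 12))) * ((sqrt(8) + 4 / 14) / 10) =-4556412 * sqrt(2) / 25 - 650916 / 25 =-283786.23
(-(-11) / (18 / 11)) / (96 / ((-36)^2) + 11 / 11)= 363 / 58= 6.26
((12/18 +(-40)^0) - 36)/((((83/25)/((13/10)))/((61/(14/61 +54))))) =-15.12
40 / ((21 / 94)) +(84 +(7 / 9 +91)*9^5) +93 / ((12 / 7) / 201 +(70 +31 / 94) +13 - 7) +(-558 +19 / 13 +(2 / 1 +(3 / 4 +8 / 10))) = 11064208519840657 / 2041706940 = 5419097.28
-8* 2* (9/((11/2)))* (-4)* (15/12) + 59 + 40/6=196.58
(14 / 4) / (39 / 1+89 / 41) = 287 / 3376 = 0.09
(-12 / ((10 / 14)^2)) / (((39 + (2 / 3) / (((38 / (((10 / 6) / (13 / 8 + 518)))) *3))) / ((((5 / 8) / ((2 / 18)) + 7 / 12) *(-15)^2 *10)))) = -700635682845 / 83169139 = -8424.23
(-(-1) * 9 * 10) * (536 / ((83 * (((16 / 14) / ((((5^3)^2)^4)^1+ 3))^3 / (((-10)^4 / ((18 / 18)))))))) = 824505729704723791802117400000000000000000000000000000000.00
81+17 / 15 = 1232 / 15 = 82.13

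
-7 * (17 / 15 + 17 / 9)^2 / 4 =-32368 / 2025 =-15.98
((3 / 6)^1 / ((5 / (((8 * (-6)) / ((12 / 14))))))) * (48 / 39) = -448 / 65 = -6.89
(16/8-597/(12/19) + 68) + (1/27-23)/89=-8415383/9612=-875.51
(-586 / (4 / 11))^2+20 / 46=238917807 / 92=2596932.68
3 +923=926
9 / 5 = 1.80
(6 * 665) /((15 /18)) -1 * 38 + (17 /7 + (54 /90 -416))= 151796 /35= 4337.03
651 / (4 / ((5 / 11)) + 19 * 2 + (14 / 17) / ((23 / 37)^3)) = 673260945 / 51946036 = 12.96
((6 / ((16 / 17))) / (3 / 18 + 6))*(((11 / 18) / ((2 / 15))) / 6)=935 / 1184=0.79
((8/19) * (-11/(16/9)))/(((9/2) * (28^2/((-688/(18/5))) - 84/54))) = 21285/208012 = 0.10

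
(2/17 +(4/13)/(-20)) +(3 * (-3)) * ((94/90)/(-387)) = 54118/427635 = 0.13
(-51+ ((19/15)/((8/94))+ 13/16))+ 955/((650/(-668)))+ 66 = -2966341/3120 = -950.75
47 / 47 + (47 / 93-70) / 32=-3487 / 2976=-1.17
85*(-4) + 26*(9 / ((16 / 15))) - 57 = -1421 / 8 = -177.62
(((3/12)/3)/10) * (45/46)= 0.01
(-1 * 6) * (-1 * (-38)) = -228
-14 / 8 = -7 / 4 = -1.75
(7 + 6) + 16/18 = 125/9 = 13.89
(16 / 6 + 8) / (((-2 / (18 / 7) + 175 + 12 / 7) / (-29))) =-4872 / 2771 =-1.76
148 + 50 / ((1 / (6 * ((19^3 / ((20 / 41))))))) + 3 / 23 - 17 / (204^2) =237514658953 / 56304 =4218433.13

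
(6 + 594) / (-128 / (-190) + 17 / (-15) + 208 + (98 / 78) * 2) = 2223000 / 778247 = 2.86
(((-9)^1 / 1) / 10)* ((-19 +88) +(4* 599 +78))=-22887 / 10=-2288.70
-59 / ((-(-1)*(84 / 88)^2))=-28556 / 441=-64.75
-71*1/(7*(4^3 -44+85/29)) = -2059/4655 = -0.44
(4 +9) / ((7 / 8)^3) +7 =9057 / 343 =26.41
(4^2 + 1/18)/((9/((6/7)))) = 289/189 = 1.53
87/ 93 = 0.94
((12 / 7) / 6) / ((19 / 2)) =4 / 133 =0.03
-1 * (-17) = 17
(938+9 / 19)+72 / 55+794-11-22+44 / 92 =40889809 / 24035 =1701.26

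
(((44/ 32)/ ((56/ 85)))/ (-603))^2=874225/ 72977780736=0.00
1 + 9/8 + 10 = 97/8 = 12.12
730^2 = 532900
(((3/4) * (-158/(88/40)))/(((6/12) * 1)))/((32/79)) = -93615/352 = -265.95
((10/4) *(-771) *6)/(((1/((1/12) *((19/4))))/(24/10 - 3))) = 43947/16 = 2746.69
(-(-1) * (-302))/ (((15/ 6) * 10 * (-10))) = 151/ 125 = 1.21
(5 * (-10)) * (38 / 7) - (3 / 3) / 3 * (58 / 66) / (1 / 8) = -189724 / 693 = -273.77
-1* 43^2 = -1849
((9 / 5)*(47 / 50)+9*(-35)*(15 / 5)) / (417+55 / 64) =-7546464 / 3342875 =-2.26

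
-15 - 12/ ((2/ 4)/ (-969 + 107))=20673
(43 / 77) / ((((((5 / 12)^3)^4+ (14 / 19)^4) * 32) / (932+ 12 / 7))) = 10205161387418676363264 / 184635922262649692219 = 55.27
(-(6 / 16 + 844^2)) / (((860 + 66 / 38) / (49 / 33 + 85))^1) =-154508609083 / 2161236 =-71490.85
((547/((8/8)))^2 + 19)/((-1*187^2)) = -299228/34969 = -8.56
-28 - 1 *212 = -240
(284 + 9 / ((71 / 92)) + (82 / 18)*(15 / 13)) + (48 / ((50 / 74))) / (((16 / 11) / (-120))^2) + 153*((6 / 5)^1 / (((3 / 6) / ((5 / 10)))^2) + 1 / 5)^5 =4193648675074 / 8653125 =484639.79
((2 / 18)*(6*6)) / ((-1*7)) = -4 / 7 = -0.57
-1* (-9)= 9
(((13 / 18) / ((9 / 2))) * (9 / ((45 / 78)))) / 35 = 338 / 4725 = 0.07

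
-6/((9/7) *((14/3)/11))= -11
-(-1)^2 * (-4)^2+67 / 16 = -189 / 16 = -11.81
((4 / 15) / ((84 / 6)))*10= 4 / 21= 0.19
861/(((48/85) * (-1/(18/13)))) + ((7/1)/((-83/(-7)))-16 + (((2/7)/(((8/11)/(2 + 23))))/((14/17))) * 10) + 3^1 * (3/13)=-848711895/422968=-2006.56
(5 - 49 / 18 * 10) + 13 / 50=-9883 / 450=-21.96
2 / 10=1 / 5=0.20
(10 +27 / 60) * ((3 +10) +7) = 209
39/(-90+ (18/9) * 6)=-1/2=-0.50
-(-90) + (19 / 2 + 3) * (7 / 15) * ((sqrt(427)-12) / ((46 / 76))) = -590 / 23 + 665 * sqrt(427) / 69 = 173.50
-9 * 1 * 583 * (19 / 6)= -16615.50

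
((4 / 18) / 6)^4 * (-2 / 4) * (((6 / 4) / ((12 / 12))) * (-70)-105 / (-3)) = 35 / 531441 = 0.00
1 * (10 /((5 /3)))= 6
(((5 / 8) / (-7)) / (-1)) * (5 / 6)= 25 / 336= 0.07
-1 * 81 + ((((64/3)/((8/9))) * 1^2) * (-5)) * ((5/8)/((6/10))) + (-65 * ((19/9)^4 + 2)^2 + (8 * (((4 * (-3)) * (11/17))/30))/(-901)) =-103106435416979039/3296733127785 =-31275.34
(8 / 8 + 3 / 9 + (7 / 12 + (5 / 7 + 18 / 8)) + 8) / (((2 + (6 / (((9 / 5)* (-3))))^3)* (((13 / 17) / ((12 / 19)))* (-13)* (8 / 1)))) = -6704613 / 41177864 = -0.16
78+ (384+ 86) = 548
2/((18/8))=8/9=0.89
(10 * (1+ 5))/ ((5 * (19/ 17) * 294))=34/ 931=0.04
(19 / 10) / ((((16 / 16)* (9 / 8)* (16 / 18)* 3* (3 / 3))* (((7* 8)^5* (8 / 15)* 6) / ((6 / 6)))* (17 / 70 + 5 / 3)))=0.00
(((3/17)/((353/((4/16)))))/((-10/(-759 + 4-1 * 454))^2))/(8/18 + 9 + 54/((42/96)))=276257709/20093748400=0.01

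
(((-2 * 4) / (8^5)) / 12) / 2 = -0.00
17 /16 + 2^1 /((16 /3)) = 23 /16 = 1.44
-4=-4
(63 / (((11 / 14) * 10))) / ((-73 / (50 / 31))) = -4410 / 24893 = -0.18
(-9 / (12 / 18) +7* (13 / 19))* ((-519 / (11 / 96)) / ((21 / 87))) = 239130288 / 1463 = 163452.01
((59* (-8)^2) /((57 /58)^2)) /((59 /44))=9473024 /3249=2915.67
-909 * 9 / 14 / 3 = -2727 / 14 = -194.79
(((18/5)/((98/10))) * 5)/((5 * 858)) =3/7007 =0.00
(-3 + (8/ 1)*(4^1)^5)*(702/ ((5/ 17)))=97727526/ 5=19545505.20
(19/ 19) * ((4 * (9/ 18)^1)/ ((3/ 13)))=8.67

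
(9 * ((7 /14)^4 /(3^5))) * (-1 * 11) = -11 /432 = -0.03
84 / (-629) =-84 / 629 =-0.13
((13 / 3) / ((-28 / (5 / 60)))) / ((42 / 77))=-143 / 6048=-0.02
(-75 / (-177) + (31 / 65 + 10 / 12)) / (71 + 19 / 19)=39899 / 1656720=0.02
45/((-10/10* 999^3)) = -5/110778111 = -0.00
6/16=3/8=0.38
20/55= 4/11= 0.36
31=31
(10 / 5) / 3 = 2 / 3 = 0.67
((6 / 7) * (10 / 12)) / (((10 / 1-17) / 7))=-5 / 7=-0.71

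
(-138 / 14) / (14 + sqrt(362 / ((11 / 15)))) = 759 / 1637 - 69 * sqrt(59730) / 22918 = -0.27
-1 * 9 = -9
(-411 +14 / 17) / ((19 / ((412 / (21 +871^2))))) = -75602 / 6448627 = -0.01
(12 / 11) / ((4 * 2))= 3 / 22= 0.14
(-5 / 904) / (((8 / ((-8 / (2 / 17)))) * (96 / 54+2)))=45 / 3616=0.01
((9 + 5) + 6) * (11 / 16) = 55 / 4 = 13.75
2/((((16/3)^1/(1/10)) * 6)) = 1/160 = 0.01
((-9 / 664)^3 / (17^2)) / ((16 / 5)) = -3645 / 1353698861056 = -0.00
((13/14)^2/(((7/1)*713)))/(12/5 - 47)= -845/218146628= -0.00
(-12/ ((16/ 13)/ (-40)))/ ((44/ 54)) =5265/ 11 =478.64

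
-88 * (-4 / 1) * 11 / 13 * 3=11616 / 13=893.54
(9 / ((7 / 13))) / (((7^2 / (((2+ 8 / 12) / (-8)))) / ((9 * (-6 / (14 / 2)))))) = 0.88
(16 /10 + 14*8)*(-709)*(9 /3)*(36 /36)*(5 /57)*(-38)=805424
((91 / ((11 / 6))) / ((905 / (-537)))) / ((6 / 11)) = -48867 / 905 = -54.00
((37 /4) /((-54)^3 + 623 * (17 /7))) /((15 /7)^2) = -1813 /140355900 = -0.00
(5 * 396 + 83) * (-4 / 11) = -8252 / 11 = -750.18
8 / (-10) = -4 / 5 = -0.80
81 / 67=1.21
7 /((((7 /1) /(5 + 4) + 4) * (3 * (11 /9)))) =189 /473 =0.40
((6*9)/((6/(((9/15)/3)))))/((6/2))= 0.60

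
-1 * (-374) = 374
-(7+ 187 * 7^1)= -1316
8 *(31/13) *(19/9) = 40.27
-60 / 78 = -10 / 13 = -0.77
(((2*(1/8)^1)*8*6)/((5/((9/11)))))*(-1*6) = -648/55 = -11.78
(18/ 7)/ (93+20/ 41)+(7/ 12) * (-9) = -560499/ 107324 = -5.22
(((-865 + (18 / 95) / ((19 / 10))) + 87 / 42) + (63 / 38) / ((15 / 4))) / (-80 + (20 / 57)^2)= 196132617 / 18166400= 10.80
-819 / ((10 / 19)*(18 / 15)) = -5187 / 4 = -1296.75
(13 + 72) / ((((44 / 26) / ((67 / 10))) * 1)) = 336.52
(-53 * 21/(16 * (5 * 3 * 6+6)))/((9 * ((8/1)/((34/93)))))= -0.00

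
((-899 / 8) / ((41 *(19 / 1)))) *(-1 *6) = 2697 / 3116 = 0.87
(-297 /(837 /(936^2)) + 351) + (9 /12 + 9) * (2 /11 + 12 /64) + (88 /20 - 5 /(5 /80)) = -310593.77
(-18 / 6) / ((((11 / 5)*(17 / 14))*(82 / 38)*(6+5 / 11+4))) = -0.05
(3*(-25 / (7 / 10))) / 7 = -15.31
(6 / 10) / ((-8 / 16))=-6 / 5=-1.20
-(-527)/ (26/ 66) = 17391/ 13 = 1337.77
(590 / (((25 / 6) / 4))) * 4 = 11328 / 5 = 2265.60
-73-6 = -79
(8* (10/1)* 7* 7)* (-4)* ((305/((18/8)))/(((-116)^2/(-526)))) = 628885600/7569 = 83087.01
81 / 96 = 27 / 32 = 0.84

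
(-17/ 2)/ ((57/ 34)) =-289/ 57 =-5.07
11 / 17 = 0.65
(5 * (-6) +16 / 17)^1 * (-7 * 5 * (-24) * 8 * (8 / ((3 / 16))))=-141639680 / 17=-8331745.88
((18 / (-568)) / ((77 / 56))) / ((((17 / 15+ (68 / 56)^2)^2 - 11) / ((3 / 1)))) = 466754400 / 28347731291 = 0.02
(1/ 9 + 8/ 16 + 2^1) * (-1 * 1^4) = -47/ 18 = -2.61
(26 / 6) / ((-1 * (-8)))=13 / 24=0.54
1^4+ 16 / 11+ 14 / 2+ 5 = 159 / 11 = 14.45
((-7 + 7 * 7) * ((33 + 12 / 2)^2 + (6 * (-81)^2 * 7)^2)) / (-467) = -3189245529330 / 467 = -6829219548.89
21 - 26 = -5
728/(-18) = -364/9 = -40.44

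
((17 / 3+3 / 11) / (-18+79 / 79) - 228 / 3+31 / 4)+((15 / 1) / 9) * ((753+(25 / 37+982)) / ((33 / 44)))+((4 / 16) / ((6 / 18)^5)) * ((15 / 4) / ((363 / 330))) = 1990460111 / 498168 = 3995.56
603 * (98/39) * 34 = 669732/13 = 51517.85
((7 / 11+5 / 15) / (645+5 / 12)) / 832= 2 / 1107535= 0.00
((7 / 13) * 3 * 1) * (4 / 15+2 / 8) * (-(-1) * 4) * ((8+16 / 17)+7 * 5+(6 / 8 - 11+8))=123039 / 884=139.18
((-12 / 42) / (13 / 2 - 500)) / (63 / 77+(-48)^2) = 44 / 175163877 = 0.00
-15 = -15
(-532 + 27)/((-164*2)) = 505/328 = 1.54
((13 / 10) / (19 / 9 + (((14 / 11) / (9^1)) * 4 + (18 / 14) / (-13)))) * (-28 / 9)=-1.57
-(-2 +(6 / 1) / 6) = 1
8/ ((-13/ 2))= -16/ 13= -1.23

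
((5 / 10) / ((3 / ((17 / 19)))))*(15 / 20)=17 / 152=0.11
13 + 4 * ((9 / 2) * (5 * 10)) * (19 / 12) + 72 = 1510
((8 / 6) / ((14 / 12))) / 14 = 4 / 49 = 0.08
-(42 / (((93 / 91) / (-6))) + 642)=-12258 / 31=-395.42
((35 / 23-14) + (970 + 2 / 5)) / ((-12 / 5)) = -110161 / 276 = -399.13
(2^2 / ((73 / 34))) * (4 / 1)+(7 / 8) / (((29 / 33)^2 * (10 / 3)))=38269757 / 4911440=7.79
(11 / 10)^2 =121 / 100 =1.21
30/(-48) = -5/8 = -0.62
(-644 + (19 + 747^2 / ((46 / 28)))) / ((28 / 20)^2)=172975.84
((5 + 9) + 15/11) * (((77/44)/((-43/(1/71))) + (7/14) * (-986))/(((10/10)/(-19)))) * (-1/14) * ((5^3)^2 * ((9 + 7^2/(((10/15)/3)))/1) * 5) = -693229828361484375/3761296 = -184306108416.22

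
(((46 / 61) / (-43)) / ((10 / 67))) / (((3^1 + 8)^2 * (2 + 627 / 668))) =-1029388 / 3115114145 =-0.00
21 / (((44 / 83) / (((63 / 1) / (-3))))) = -36603 / 44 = -831.89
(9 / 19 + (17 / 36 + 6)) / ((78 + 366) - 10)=4751 / 296856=0.02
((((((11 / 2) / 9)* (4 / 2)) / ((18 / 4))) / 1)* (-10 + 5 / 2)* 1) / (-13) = 55 / 351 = 0.16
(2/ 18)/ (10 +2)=1/ 108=0.01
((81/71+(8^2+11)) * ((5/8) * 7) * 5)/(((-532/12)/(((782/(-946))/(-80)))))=-0.39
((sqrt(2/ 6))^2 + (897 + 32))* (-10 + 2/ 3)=-78064/ 9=-8673.78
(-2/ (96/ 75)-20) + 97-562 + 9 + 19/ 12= -22847/ 48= -475.98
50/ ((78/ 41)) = 1025/ 39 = 26.28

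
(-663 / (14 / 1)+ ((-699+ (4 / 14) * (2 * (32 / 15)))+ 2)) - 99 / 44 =-745.39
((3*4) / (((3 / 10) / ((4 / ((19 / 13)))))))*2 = 218.95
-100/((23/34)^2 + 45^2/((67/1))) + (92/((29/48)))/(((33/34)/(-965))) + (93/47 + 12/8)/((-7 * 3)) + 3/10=-188798279923136043/1246997870965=-151402.25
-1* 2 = -2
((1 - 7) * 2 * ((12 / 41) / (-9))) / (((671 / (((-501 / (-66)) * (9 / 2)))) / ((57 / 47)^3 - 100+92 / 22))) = -645642621828 / 345609220913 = -1.87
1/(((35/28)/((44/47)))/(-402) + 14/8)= 70752/123581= 0.57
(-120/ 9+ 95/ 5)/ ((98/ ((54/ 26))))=153/ 1274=0.12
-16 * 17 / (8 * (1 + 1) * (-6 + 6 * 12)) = -17 / 66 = -0.26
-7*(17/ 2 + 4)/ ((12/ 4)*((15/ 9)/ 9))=-315/ 2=-157.50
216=216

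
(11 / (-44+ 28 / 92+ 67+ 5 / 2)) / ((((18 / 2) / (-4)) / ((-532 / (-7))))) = -153824 / 10683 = -14.40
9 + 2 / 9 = 83 / 9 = 9.22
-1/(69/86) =-86/69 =-1.25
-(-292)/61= 292/61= 4.79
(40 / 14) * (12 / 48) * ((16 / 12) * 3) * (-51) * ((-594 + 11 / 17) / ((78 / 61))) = 879010 / 13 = 67616.15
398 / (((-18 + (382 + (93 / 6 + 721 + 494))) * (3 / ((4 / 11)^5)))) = 815104 / 1540774917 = 0.00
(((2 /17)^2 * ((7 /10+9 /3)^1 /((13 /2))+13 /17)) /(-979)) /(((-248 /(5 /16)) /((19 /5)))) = 1273 /14097165680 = 0.00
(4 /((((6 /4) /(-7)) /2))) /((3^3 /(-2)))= 224 /81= 2.77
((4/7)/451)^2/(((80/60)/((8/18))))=16/29899947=0.00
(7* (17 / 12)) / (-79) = -0.13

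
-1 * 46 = -46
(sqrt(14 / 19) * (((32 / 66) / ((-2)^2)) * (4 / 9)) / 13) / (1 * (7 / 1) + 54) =16 * sqrt(266) / 4474899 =0.00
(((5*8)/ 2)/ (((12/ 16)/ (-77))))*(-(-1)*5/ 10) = -1026.67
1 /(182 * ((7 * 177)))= 1 /225498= 0.00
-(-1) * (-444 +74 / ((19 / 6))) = -7992 / 19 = -420.63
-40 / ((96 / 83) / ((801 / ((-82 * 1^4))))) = 110805 / 328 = 337.82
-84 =-84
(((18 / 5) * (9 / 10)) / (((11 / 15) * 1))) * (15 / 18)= 3.68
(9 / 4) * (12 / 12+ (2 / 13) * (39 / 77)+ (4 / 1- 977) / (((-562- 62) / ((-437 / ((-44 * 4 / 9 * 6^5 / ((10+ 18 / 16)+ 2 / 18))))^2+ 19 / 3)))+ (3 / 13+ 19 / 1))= 15805341051461240179 / 232711542603251712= 67.92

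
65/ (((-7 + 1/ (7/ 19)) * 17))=-91/ 102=-0.89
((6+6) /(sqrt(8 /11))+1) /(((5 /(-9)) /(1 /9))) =-3 * sqrt(22) /5 - 1 /5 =-3.01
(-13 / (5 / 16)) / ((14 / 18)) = -1872 / 35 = -53.49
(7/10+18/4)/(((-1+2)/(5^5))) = 16250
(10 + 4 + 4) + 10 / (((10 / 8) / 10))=98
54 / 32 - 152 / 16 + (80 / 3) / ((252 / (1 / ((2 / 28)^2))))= 5585 / 432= 12.93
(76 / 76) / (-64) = -1 / 64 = -0.02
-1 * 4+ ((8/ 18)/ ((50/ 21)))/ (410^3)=-10338149993/ 2584537500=-4.00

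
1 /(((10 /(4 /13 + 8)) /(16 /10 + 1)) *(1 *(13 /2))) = 108 /325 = 0.33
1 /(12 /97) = 8.08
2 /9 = 0.22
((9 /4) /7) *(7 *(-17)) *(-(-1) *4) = -153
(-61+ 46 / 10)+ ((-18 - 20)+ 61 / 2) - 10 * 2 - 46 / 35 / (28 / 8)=-8259 / 98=-84.28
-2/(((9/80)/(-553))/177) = 5220320/3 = 1740106.67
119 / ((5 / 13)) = 1547 / 5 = 309.40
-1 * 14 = -14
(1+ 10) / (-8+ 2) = -11 / 6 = -1.83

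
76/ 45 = 1.69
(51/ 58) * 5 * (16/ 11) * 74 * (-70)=-10567200/ 319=-33126.02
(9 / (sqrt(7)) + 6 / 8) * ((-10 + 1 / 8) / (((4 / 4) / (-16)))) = 655.97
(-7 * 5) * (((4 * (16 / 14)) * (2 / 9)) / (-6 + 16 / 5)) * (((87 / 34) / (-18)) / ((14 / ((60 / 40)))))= -1450 / 7497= -0.19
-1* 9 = -9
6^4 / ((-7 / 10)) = -12960 / 7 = -1851.43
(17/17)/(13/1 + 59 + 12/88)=22/1587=0.01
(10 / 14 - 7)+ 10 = 3.71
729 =729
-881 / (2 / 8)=-3524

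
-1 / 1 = -1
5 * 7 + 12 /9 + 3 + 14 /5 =632 /15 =42.13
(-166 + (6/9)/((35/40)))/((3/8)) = -27760/63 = -440.63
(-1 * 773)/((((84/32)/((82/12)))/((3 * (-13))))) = 1648036/21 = 78477.90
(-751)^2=564001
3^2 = 9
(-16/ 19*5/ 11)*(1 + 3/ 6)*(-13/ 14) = 780/ 1463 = 0.53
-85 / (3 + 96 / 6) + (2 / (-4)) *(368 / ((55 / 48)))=-172483 / 1045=-165.06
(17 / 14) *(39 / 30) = 221 / 140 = 1.58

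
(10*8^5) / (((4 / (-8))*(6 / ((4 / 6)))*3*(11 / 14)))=-9175040 / 297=-30892.39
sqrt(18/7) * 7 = 3 * sqrt(14) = 11.22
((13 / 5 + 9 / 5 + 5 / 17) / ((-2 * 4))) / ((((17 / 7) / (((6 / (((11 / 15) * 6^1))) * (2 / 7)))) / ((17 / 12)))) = -399 / 2992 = -0.13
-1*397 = -397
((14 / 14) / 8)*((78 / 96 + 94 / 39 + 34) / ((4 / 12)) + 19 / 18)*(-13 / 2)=-211019 / 2304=-91.59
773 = 773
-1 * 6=-6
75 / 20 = 15 / 4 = 3.75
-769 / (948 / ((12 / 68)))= -769 / 5372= -0.14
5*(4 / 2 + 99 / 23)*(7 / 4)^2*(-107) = -3801175 / 368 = -10329.28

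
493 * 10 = 4930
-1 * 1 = -1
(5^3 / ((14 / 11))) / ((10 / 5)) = 1375 / 28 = 49.11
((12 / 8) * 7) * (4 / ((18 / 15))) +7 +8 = 50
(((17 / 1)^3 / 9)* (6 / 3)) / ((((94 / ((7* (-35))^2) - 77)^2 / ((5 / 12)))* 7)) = 12643958621875 / 1153511376798294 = 0.01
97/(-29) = -97/29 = -3.34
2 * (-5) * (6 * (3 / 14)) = -90 / 7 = -12.86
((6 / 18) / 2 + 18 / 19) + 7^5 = 1916125 / 114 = 16808.11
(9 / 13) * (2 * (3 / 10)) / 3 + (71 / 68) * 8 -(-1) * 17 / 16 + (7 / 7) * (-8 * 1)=27473 / 17680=1.55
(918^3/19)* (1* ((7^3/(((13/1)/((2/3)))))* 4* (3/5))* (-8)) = -16982520113664/1235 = -13751028432.12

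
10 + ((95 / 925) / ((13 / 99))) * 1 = 25931 / 2405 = 10.78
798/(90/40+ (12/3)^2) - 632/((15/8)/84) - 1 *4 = -10319964/365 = -28273.87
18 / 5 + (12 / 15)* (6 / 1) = 42 / 5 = 8.40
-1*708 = -708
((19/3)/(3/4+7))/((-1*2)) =-38/93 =-0.41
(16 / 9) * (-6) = -32 / 3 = -10.67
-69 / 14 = -4.93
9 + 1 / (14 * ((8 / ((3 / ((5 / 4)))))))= 1263 / 140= 9.02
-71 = -71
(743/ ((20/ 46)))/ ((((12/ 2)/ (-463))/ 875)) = -1384636225/ 12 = -115386352.08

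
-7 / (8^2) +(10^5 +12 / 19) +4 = 121605499 / 1216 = 100004.52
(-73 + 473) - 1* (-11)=411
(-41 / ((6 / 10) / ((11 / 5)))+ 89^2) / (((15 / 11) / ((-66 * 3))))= -5641504 / 5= -1128300.80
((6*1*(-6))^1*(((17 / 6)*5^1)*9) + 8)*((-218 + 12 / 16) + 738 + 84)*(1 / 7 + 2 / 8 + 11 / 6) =-1036340723 / 168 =-6168694.78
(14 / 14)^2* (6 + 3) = 9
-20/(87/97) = -1940/87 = -22.30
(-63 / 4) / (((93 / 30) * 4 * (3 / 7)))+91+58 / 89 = 1957521 / 22072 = 88.69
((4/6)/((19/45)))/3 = 10/19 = 0.53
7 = 7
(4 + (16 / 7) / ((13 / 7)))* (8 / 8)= 5.23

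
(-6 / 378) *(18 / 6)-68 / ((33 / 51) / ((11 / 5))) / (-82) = 11933 / 4305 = 2.77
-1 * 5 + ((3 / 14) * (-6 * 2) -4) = -81 / 7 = -11.57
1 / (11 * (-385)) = -1 / 4235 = -0.00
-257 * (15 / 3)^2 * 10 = -64250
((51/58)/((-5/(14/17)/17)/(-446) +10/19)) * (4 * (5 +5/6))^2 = 988237880/1088109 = 908.22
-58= -58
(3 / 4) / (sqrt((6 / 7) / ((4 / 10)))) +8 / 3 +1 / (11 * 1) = sqrt(105) / 20 +91 / 33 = 3.27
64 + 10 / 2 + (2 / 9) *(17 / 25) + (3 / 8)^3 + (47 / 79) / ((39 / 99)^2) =112334231933 / 1538035200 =73.04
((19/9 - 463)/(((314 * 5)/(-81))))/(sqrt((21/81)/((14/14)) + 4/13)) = 55998 * sqrt(7761)/156215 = 31.58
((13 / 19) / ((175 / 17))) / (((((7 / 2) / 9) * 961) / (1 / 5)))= 3978 / 111836375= 0.00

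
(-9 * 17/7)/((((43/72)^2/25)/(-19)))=376747200/12943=29108.18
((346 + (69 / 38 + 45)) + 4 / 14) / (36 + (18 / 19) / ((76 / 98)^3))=95628178 / 9251697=10.34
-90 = -90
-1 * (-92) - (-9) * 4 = 128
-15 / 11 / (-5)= 3 / 11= 0.27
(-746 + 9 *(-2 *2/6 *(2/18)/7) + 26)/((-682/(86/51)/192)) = 41615744/121737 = 341.85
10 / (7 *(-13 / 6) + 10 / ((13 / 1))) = -780 / 1123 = -0.69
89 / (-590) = -89 / 590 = -0.15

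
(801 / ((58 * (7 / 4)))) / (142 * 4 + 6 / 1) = 801 / 58261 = 0.01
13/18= 0.72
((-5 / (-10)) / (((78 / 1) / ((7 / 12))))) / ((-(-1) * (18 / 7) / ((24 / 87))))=49 / 122148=0.00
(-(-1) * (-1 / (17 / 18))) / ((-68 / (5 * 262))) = 5895 / 289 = 20.40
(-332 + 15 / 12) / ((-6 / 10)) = 2205 / 4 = 551.25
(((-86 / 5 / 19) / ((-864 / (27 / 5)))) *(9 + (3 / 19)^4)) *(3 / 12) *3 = 15131313 / 396175840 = 0.04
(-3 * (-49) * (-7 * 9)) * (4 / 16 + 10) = -379701 / 4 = -94925.25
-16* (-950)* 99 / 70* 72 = 1547794.29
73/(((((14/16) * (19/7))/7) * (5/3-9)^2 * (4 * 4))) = 4599/18392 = 0.25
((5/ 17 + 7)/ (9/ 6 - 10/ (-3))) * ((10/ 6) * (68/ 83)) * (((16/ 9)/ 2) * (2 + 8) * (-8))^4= 832149913600000/ 15792327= 52693305.65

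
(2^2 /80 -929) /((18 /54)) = -55737 /20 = -2786.85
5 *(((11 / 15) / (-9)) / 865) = -11 / 23355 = -0.00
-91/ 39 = -7/ 3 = -2.33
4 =4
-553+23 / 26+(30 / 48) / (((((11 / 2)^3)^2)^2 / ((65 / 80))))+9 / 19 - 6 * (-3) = -827349350241785779 / 1550383618100174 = -533.64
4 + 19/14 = 75/14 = 5.36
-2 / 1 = -2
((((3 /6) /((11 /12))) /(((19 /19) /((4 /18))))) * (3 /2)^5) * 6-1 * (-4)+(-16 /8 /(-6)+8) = 2357 /132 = 17.86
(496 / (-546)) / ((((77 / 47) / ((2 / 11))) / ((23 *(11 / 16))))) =-33511 / 21021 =-1.59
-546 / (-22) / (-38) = -273 / 418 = -0.65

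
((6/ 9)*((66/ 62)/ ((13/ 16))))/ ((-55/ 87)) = -2784/ 2015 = -1.38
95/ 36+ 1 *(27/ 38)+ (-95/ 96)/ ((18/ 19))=75673/ 32832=2.30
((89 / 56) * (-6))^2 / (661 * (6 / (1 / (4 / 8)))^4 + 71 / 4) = 71289 / 41990060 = 0.00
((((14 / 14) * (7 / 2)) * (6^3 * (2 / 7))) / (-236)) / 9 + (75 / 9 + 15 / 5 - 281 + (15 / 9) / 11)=-524944 / 1947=-269.62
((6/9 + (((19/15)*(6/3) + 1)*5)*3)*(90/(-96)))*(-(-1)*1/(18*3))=-805/864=-0.93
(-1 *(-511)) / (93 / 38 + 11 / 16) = 155344 / 953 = 163.01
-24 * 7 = -168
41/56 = 0.73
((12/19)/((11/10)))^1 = 120/209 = 0.57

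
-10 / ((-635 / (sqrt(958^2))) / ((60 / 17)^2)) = 6897600 / 36703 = 187.93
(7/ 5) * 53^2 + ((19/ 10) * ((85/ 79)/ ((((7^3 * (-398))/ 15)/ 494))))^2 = 2286965988282821593/ 581538632876180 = 3932.61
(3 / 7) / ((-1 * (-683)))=3 / 4781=0.00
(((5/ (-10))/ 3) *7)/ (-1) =7/ 6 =1.17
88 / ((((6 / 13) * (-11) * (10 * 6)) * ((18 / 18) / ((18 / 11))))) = -26 / 55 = -0.47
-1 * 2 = -2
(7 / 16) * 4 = 7 / 4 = 1.75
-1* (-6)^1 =6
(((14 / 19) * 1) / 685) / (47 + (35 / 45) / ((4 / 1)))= 0.00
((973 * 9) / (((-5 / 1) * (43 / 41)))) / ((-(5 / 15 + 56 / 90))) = 3231333 / 1849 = 1747.61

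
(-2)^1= -2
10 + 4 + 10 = 24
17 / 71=0.24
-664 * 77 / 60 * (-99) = 421806 / 5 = 84361.20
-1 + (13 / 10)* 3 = 29 / 10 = 2.90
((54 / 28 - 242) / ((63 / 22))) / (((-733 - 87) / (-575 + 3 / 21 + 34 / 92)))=-1367816087 / 23288328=-58.73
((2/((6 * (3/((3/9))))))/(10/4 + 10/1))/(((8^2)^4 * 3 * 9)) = 1/152882380800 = 0.00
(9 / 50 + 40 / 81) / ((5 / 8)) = 10916 / 10125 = 1.08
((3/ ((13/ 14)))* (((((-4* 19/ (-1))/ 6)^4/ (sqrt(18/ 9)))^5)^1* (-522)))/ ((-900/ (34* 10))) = 68012211386183110741338451634290688* sqrt(2)/ 75546995355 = 1273165018639754133633969.00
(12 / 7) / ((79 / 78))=936 / 553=1.69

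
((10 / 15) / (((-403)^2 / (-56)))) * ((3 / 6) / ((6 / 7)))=-196 / 1461681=-0.00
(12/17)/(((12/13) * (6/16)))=104/51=2.04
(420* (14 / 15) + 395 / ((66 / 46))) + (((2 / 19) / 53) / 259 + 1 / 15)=667.37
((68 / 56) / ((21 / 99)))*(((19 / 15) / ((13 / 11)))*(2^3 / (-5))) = -156332 / 15925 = -9.82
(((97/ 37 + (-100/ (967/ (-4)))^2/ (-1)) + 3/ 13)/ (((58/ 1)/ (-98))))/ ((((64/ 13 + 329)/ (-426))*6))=1398537251244/ 1451848169159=0.96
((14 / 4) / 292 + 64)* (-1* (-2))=37383 / 292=128.02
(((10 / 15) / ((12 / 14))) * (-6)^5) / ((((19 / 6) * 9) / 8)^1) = -32256 / 19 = -1697.68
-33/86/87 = -11/2494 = -0.00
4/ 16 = 0.25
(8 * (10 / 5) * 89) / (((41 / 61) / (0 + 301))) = 26146064 / 41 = 637708.88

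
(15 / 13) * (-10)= -150 / 13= -11.54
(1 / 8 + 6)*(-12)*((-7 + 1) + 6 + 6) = -441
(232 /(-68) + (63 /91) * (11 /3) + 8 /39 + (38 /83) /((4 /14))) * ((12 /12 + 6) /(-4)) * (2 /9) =-179935 /495261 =-0.36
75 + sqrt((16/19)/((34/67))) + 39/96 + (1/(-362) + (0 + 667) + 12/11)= 2 * sqrt(43282)/323 + 47369515/63712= 744.78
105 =105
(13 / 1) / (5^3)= 13 / 125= 0.10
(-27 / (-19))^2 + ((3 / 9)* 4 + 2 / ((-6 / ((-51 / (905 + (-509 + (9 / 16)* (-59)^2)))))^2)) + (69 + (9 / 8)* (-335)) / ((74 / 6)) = -3275905678470173 / 151591502154600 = -21.61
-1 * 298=-298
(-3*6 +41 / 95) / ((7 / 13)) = -21697 / 665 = -32.63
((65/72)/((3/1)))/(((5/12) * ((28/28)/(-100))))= -72.22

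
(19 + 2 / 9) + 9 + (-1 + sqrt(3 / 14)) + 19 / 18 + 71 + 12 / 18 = sqrt(42) / 14 + 1799 / 18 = 100.41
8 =8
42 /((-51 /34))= -28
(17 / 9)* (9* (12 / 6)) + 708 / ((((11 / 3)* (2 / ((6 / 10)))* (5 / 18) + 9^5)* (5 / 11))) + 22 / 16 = 1693334221 / 47832440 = 35.40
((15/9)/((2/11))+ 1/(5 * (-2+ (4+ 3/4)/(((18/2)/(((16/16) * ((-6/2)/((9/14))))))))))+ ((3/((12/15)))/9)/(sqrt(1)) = 137927/14460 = 9.54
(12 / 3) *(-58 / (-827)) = 232 / 827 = 0.28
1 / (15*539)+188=1519981 / 8085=188.00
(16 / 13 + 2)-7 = -49 / 13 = -3.77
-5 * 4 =-20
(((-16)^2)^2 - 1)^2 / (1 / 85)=365061079125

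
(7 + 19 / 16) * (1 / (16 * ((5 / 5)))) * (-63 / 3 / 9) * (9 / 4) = -2751 / 1024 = -2.69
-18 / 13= -1.38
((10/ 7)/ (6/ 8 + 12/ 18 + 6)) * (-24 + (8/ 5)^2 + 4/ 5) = -12384/ 3115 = -3.98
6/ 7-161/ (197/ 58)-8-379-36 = -647501/ 1379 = -469.54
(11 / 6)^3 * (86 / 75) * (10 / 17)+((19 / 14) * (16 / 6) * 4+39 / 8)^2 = 8175027109 / 21591360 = 378.62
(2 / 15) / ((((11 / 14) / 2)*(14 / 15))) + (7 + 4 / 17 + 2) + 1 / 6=10957 / 1122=9.77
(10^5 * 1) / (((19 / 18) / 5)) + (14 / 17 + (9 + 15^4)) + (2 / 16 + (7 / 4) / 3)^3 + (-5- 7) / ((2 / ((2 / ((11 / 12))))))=25752180493073 / 49116672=524306.30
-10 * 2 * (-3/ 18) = 10/ 3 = 3.33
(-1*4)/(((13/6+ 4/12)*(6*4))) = -0.07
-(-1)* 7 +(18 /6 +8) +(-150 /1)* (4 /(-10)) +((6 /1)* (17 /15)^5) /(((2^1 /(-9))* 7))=13936393 /196875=70.79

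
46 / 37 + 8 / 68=856 / 629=1.36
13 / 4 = 3.25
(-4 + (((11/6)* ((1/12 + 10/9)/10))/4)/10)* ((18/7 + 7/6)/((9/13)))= -704404207/32659200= -21.57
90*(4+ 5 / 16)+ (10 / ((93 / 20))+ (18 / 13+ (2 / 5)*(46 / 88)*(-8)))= 207457711 / 531960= 389.99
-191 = -191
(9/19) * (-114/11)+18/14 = -279/77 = -3.62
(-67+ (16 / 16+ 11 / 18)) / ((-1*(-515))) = -1177 / 9270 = -0.13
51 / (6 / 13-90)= -0.57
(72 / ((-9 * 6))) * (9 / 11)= -1.09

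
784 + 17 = 801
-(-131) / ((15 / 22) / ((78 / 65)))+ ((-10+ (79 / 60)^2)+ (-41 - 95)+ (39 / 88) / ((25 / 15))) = 3427757 / 39600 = 86.56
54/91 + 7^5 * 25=38235979/91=420175.59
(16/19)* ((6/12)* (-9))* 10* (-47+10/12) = 33240/19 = 1749.47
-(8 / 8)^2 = -1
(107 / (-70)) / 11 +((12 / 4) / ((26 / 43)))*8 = 395929 / 10010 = 39.55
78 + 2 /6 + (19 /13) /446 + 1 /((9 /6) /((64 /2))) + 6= 1838023 /17394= 105.67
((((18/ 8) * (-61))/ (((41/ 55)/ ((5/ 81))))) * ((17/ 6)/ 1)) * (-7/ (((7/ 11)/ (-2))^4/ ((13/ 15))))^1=21711285310/ 1139103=19059.98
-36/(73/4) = -144/73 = -1.97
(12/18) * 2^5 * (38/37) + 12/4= 2765/111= 24.91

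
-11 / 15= -0.73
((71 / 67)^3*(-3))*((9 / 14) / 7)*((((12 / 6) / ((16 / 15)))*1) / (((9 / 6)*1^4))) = -48317985 / 117899096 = -0.41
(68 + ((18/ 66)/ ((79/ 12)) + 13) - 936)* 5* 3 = -11144385/ 869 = -12824.38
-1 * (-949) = 949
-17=-17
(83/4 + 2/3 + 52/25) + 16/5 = 26.70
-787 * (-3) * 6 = 14166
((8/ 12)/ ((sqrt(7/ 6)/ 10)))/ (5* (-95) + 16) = -20* sqrt(42)/ 9639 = -0.01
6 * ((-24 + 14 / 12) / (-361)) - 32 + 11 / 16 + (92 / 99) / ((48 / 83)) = -50308097 / 1715472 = -29.33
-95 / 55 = -19 / 11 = -1.73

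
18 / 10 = 9 / 5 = 1.80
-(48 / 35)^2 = -2304 / 1225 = -1.88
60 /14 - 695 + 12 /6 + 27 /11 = -52842 /77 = -686.26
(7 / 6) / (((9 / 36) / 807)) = 3766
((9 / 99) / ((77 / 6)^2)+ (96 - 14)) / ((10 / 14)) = 5347994 / 46585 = 114.80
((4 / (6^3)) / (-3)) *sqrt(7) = -sqrt(7) / 162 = -0.02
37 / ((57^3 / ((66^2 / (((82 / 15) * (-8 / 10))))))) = -111925 / 562438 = -0.20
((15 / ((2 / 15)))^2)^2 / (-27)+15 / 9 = -284765545 / 48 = -5932615.52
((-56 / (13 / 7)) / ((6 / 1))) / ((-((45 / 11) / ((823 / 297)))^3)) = 1.56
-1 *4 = -4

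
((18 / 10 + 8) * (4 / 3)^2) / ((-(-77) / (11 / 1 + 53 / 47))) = 4256 / 1551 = 2.74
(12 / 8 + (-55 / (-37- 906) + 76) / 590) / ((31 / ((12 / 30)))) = 906278 / 43118675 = 0.02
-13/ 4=-3.25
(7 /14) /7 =1 /14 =0.07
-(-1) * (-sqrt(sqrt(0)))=0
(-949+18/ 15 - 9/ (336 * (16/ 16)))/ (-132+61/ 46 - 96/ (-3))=12208009/ 1270920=9.61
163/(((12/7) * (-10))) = -1141/120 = -9.51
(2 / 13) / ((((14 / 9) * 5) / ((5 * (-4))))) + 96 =8700 / 91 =95.60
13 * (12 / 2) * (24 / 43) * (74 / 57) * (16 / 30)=123136 / 4085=30.14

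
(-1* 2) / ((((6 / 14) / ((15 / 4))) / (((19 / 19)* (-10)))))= 175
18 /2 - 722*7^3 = -247637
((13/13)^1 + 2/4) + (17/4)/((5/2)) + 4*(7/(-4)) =-19/5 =-3.80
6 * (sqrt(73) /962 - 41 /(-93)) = 3 * sqrt(73) /481+82 /31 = 2.70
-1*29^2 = -841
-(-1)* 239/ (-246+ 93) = -239/ 153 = -1.56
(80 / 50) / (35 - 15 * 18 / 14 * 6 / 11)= 0.07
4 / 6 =2 / 3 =0.67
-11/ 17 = -0.65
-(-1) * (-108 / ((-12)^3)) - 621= -9935 / 16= -620.94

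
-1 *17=-17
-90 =-90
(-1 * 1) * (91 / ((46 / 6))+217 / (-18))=77 / 414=0.19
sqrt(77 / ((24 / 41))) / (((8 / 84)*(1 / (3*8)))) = 21*sqrt(18942) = 2890.23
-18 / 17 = -1.06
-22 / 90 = -11 / 45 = -0.24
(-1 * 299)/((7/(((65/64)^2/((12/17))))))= -21475675/344064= -62.42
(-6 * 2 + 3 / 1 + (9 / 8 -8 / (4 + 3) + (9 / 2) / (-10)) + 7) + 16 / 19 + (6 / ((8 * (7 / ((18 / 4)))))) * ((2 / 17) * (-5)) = -24669 / 12920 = -1.91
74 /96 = 37 /48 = 0.77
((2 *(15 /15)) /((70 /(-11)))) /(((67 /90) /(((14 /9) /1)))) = -44 /67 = -0.66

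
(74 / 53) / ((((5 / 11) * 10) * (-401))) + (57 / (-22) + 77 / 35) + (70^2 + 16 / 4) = 57319013251 / 11689150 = 4903.61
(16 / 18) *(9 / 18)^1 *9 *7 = 28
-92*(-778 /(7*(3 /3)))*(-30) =-2147280 /7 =-306754.29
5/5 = 1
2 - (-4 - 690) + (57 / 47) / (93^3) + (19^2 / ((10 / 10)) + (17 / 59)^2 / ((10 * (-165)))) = 1057.00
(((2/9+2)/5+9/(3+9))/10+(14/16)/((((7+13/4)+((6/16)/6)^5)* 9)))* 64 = 22805032/2763747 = 8.25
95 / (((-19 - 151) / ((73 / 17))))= -1387 / 578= -2.40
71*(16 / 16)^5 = 71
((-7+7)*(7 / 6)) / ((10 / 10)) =0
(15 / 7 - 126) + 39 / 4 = -3195 / 28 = -114.11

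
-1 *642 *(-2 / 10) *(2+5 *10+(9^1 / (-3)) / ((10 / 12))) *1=155364 / 25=6214.56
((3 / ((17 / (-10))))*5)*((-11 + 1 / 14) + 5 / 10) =10950 / 119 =92.02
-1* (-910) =910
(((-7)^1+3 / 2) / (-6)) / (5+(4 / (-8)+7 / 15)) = 55 / 298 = 0.18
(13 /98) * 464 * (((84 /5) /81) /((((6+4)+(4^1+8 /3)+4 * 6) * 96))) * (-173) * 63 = -65221 /1830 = -35.64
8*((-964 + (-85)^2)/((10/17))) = 425748/5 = 85149.60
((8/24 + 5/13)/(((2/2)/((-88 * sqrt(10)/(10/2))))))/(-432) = 154 * sqrt(10)/5265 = 0.09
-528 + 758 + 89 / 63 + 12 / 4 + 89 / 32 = 478183 / 2016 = 237.19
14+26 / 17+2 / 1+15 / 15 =315 / 17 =18.53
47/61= 0.77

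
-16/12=-4/3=-1.33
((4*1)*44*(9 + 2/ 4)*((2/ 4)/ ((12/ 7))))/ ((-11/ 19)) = -2527/ 3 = -842.33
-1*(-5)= 5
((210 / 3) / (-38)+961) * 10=182240 / 19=9591.58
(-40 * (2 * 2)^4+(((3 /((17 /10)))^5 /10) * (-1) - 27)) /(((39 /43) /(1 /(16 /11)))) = -6896388160387 /885990768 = -7783.81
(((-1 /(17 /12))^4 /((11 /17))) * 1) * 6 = 124416 /54043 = 2.30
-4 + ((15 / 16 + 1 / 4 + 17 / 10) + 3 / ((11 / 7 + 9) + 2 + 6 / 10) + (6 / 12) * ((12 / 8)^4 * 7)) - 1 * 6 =799117 / 73760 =10.83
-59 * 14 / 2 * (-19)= 7847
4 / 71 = 0.06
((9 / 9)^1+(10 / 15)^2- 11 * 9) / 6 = -439 / 27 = -16.26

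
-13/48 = -0.27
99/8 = 12.38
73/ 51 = 1.43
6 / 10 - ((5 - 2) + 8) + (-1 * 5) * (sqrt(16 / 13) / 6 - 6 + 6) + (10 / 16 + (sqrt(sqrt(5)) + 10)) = -10 * sqrt(13) / 39 + 9 / 40 + 5^(1 / 4) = 0.80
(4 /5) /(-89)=-4 /445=-0.01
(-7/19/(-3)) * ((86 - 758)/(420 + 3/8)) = -12544/63897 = -0.20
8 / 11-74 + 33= -443 / 11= -40.27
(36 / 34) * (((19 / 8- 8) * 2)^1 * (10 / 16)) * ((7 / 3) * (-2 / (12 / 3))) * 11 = 51975 / 544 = 95.54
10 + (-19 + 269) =260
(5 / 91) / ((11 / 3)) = 15 / 1001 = 0.01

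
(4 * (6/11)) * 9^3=17496/11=1590.55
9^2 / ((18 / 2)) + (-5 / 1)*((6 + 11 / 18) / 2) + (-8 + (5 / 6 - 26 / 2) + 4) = -853 / 36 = -23.69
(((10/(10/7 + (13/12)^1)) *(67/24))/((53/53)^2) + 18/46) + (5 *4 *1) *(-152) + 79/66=-969637489/320298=-3027.30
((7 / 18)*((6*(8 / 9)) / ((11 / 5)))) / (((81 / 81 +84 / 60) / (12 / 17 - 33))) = -21350 / 1683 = -12.69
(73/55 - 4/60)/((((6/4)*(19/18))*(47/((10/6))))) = 832/29469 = 0.03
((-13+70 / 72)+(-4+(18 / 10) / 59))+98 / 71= -11021501 / 754020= -14.62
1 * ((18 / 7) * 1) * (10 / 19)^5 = 1800000 / 17332693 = 0.10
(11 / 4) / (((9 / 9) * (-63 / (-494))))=2717 / 126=21.56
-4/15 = -0.27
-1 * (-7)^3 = 343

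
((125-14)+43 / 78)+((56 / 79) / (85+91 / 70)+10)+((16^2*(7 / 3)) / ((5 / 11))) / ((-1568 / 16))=6709739993 / 62041070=108.15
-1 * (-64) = 64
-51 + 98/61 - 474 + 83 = -26864/61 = -440.39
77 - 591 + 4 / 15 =-7706 / 15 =-513.73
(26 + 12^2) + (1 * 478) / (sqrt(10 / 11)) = 170 + 239 * sqrt(110) / 5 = 671.33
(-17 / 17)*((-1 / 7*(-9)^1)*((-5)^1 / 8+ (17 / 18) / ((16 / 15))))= -75 / 224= -0.33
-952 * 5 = -4760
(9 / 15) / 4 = 3 / 20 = 0.15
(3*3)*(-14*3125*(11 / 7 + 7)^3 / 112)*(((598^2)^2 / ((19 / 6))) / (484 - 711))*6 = 3495936471557400000000 / 1479359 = 2363142733817416.87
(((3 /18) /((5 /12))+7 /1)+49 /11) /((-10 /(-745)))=48574 /55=883.16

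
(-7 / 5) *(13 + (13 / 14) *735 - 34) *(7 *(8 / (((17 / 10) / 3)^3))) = -1400263200 / 4913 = -285011.85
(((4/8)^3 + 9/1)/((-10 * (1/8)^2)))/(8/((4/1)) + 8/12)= -219/10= -21.90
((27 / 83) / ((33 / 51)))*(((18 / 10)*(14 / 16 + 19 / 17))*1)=65853 / 36520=1.80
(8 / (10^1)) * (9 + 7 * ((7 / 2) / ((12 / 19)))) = 1147 / 30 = 38.23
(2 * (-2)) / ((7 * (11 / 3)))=-12 / 77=-0.16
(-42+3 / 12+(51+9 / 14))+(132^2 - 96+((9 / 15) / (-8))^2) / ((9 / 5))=64757701 / 6720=9636.56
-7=-7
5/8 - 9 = -67/8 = -8.38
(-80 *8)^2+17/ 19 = 7782417/ 19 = 409600.89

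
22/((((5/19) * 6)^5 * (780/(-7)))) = -190659623/9477000000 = -0.02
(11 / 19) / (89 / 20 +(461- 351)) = 220 / 43491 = 0.01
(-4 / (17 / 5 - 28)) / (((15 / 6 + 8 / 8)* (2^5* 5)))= 0.00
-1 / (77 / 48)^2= -0.39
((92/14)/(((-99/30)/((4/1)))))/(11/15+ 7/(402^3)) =-199225411200/18341733487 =-10.86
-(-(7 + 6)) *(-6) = -78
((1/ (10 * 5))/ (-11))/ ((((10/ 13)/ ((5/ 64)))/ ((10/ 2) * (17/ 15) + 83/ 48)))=-923/ 675840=-0.00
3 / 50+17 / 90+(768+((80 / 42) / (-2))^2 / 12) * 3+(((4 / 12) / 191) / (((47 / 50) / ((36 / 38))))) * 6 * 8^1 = 1444542097724 / 626819025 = 2304.56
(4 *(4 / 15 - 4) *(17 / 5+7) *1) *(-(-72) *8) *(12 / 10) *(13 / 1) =-174440448 / 125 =-1395523.58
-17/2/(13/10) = -85/13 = -6.54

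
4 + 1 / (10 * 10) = 401 / 100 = 4.01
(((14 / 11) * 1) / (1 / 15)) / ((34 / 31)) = 3255 / 187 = 17.41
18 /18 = 1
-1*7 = -7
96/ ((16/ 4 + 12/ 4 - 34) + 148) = 96/ 121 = 0.79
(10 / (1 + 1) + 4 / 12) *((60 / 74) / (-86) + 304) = 7738384 / 4773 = 1621.28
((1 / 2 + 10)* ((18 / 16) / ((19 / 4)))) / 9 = 21 / 76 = 0.28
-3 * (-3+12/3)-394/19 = -451/19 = -23.74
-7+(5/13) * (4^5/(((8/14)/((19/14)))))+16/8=12095/13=930.38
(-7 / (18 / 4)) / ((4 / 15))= -35 / 6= -5.83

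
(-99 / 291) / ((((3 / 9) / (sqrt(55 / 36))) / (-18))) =297* sqrt(55) / 97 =22.71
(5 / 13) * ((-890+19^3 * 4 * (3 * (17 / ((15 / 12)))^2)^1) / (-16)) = -190284971 / 520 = -365932.64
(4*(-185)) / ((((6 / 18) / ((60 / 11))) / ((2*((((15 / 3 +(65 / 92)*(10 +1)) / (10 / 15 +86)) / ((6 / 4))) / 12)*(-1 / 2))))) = 652125 / 6578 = 99.14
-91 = -91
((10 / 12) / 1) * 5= 25 / 6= 4.17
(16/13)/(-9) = -16/117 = -0.14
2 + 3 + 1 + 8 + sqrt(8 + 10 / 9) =sqrt(82) / 3 + 14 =17.02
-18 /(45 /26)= -52 /5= -10.40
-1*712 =-712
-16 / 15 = -1.07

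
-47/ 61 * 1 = -47/ 61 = -0.77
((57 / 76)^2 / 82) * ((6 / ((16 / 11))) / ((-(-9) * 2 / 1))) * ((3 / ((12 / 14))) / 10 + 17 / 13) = 14223 / 5457920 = 0.00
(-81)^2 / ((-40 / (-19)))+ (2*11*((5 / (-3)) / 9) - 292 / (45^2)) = 50418559 / 16200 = 3112.26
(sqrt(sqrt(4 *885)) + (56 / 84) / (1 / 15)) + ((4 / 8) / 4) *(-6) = sqrt(2) *885^(1 / 4) + 37 / 4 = 16.96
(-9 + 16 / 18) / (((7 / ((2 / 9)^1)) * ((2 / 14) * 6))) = -73 / 243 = -0.30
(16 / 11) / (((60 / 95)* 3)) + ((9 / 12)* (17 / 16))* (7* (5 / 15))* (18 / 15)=47503 / 15840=3.00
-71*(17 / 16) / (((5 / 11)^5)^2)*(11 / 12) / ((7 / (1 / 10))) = -344371186427477 / 131250000000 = -2623.78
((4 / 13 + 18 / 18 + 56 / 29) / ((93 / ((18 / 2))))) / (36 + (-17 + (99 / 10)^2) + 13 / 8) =22200 / 8402953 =0.00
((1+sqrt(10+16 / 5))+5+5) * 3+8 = 3 * sqrt(330) / 5+41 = 51.90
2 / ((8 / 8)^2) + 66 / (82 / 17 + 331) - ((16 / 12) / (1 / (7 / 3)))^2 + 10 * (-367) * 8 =-411526532 / 14013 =-29367.48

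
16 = 16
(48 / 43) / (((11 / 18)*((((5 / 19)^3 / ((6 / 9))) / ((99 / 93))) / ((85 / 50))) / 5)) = 100744992 / 166625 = 604.62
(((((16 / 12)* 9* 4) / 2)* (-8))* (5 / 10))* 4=-384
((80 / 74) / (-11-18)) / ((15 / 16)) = -128 / 3219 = -0.04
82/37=2.22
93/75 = 31/25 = 1.24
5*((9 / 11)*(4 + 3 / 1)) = 315 / 11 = 28.64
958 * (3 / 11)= 2874 / 11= 261.27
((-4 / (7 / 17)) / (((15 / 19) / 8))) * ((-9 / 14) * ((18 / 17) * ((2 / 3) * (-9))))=-98496 / 245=-402.02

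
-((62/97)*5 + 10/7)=-3140/679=-4.62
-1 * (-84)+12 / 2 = 90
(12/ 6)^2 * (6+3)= 36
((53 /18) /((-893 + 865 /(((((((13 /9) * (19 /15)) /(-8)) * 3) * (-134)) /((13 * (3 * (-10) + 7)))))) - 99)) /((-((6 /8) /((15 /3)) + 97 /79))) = 26650255 /47453423094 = 0.00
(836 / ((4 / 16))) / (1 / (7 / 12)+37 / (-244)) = 5711552 / 2669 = 2139.96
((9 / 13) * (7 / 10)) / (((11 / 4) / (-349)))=-43974 / 715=-61.50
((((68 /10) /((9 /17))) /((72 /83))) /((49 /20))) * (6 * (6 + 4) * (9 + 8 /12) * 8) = 111299680 /3969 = 28042.25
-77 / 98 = -11 / 14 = -0.79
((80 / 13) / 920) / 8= 1 / 1196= 0.00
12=12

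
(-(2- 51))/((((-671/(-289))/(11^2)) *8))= 155771/488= 319.20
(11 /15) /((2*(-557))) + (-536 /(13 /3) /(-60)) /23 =0.09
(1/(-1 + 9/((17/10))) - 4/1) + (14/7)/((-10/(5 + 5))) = -421/73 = -5.77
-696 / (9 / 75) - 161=-5961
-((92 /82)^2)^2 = -4477456 /2825761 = -1.58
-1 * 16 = -16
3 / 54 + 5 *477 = 42931 / 18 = 2385.06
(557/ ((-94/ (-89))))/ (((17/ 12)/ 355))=105590490/ 799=132153.30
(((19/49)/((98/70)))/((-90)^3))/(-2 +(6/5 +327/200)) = -0.00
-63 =-63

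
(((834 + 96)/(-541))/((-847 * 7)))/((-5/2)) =-0.00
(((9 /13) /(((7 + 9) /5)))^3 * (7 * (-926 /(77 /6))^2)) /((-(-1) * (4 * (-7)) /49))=-175809376125 /272217088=-645.84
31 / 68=0.46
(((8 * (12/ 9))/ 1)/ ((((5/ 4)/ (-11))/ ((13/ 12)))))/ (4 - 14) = 2288/ 225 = 10.17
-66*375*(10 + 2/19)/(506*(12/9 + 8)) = -162000/3059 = -52.96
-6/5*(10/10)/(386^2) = -3/372490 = -0.00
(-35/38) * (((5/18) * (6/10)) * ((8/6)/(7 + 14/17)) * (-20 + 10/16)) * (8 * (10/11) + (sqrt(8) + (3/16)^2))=13175 * sqrt(2)/12996 + 271128325/73193472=5.14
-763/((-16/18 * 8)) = 107.30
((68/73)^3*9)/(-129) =-943296/16727731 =-0.06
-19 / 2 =-9.50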